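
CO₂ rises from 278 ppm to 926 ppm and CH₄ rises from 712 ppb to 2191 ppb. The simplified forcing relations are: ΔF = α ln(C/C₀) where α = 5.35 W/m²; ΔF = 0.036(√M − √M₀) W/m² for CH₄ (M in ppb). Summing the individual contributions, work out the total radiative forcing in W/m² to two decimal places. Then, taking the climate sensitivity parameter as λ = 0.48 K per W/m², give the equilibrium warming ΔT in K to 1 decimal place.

CO₂: 5.35 × ln(926/278) = 5.35 × ln(3.33094) = 5.35 × 1.20325 = 6.4374 W/m².
CH₄: 0.036 × (√2191 − √712) = 0.036 × (46.8081 − 26.6833) = 0.036 × 20.1248 = 0.7245 W/m².
Total ΔF = 6.4374 + 0.7245 = 7.1619 W/m².
ΔT = λ ΔF = 0.48 × 7.16 = 3.4368 K.

ΔF = 7.16 W/m²; ΔT = 3.4 K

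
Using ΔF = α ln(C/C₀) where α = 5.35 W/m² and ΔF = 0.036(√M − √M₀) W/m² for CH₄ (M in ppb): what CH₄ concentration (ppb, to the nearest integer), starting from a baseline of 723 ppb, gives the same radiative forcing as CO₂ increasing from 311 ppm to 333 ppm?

M ≈ 1372 ppb

CO₂ forcing: 5.35 × ln(333/311) = 5.35 × 0.068350 = 0.36567 W/m².
Set 0.036(√M − √723) = 0.36567: √M = 0.36567/0.036 + √723 = 10.1575 + 26.8887 = 37.0462.
M = (37.0462)² = 1372.42 ppb.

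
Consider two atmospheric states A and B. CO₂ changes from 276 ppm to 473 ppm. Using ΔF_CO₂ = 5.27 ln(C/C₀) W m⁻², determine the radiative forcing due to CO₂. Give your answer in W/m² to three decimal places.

CO₂: 5.27 × ln(473/276) = 5.27 × ln(1.71377) = 5.27 × 0.53870 = 2.8389 W/m².

ΔF = 2.839 W/m²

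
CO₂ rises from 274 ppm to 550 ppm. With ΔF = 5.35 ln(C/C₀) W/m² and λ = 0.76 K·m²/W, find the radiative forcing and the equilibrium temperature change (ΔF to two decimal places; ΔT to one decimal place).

ΔF = 3.73 W/m²; ΔT = 2.8 K

CO₂: 5.35 × ln(550/274) = 5.35 × ln(2.00730) = 5.35 × 0.69679 = 3.7278 W/m².
ΔT = λ ΔF = 0.76 × 3.73 = 2.8348 K.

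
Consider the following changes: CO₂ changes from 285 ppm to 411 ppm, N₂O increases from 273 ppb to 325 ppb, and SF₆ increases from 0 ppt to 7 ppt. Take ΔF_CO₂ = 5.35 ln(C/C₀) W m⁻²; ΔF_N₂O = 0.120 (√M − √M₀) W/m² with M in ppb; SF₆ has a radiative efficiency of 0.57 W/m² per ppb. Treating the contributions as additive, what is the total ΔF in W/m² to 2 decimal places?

ΔF = 2.14 W/m²

CO₂: 5.35 × ln(411/285) = 5.35 × ln(1.44211) = 5.35 × 0.36611 = 1.9587 W/m².
N₂O: 0.120 × (√325 − √273) = 0.120 × (18.0278 − 16.5227) = 0.120 × 1.5051 = 0.1806 W/m².
SF₆: Δ = 7 − 0 = 7 ppt = 0.007 ppb; ΔF = 0.57 × 0.007 = 0.0040 W/m².
Total ΔF = 1.9587 + 0.1806 + 0.0040 = 2.1433 W/m².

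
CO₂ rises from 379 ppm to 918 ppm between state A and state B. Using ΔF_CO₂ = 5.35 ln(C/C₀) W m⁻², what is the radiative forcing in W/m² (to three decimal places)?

ΔF = 4.733 W/m²

CO₂ absorption bands are partially saturated, so forcing scales with the logarithm of the concentration ratio.
CO₂: 5.35 × ln(918/379) = 5.35 × ln(2.42216) = 5.35 × 0.88466 = 4.7329 W/m².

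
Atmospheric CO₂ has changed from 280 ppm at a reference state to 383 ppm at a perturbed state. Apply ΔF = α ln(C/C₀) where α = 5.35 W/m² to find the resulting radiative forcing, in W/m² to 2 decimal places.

CO₂ absorption bands are partially saturated, so forcing scales with the logarithm of the concentration ratio.
CO₂: 5.35 × ln(383/280) = 5.35 × ln(1.36786) = 5.35 × 0.31325 = 1.6759 W/m².

ΔF = 1.68 W/m²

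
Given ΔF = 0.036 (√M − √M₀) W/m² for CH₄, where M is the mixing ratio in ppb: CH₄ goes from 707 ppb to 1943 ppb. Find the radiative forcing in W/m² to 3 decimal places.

ΔF = 0.630 W/m²

CH₄: 0.036 × (√1943 − √707) = 0.036 × (44.0795 − 26.5895) = 0.036 × 17.4900 = 0.6296 W/m².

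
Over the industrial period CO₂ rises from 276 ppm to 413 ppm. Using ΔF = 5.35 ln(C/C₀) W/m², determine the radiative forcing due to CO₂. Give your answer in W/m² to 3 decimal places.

ΔF = 2.156 W/m²

CO₂: 5.35 × ln(413/276) = 5.35 × ln(1.49638) = 5.35 × 0.40305 = 2.1563 W/m².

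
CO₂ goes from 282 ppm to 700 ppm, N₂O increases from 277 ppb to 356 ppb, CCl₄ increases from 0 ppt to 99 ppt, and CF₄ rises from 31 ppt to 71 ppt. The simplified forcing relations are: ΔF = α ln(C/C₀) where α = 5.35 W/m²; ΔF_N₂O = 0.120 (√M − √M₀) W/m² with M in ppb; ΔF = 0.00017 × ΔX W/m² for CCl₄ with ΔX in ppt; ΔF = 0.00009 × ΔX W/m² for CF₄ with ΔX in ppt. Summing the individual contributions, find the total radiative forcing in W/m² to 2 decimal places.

ΔF = 5.15 W/m²

CO₂: 5.35 × ln(700/282) = 5.35 × ln(2.48227) = 5.35 × 0.90917 = 4.8641 W/m².
N₂O: 0.120 × (√356 − √277) = 0.120 × (18.8680 − 16.6433) = 0.120 × 2.2247 = 0.2670 W/m².
CCl₄: ΔF = 0.00017 × (99 − 0) = 0.00017 × 99 = 0.0168 W/m².
CF₄: ΔF = 0.00009 × (71 − 31) = 0.00009 × 40 = 0.0036 W/m².
Total ΔF = 4.8641 + 0.2670 + 0.0168 + 0.0036 = 5.1515 W/m².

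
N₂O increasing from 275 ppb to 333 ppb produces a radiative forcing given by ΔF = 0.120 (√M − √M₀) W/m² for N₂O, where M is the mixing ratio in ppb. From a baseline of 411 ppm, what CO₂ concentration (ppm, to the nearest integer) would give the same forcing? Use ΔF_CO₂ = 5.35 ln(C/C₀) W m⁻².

C ≈ 427 ppm

N₂O forcing: 0.120 × (√333 − √275) = 0.120 × (18.2483 − 16.5831) = 0.120 × 1.6652 = 0.19982 W/m².
Set 5.35 ln(C/411) = 0.19982: ln(C/411) = 0.19982/5.35 = 0.03735, so C = 411 × e^0.03735 = 411 × 1.03806 = 426.64 ppm.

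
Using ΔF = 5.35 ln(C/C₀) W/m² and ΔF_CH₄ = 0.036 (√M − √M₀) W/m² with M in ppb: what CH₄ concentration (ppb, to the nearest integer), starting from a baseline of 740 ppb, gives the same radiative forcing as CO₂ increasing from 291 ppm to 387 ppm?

M ≈ 4840 ppb

CO₂ forcing: 5.35 × ln(387/291) = 5.35 × 0.285101 = 1.52529 W/m².
Set 0.036(√M − √740) = 1.52529: √M = 1.52529/0.036 + √740 = 42.3692 + 27.2029 = 69.5721.
M = (69.5721)² = 4840.28 ppb.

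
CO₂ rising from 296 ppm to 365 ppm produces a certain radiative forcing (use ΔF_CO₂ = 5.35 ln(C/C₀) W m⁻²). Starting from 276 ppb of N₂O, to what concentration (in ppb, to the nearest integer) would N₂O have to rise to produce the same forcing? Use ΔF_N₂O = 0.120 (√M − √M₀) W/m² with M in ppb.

CO₂ forcing: 5.35 × ln(365/296) = 5.35 × 0.209538 = 1.12103 W/m².
Set 0.120(√M − √276) = 1.12103: √M = 1.12103/0.120 + √276 = 9.3419 + 16.6132 = 25.9551.
M = (25.9551)² = 673.67 ppb.

M ≈ 674 ppb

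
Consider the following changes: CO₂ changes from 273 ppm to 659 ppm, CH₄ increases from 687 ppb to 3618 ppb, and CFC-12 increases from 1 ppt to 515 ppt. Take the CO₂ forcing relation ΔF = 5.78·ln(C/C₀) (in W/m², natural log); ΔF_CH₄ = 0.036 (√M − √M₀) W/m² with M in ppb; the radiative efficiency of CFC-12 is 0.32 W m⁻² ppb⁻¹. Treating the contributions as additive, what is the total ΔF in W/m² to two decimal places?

ΔF = 6.48 W/m²

CO₂: 5.78 × ln(659/273) = 5.78 × ln(2.41392) = 5.78 × 0.88125 = 5.0936 W/m².
CH₄: 0.036 × (√3618 − √687) = 0.036 × (60.1498 − 26.2107) = 0.036 × 33.9391 = 1.2218 W/m².
CFC-12: Δ = 515 − 1 = 514 ppt = 0.514 ppb; ΔF = 0.32 × 0.514 = 0.1645 W/m².
Total ΔF = 5.0936 + 1.2218 + 0.1645 = 6.4799 W/m².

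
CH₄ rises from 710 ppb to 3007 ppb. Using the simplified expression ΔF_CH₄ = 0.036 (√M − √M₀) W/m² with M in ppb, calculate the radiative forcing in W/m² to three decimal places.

ΔF = 1.015 W/m²

CH₄: 0.036 × (√3007 − √710) = 0.036 × (54.8361 − 26.6458) = 0.036 × 28.1903 = 1.0149 W/m².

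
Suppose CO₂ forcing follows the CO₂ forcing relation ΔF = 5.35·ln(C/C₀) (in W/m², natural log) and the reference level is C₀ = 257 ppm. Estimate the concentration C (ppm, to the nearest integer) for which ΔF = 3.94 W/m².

Set 5.35 ln(C/257) = 3.94, so ln(C/257) = 3.94/5.35 = 0.73645.
Then C/257 = e^0.73645 = 2.08851, giving C = 257 × 2.08851 = 536.75 ppm.

C ≈ 537 ppm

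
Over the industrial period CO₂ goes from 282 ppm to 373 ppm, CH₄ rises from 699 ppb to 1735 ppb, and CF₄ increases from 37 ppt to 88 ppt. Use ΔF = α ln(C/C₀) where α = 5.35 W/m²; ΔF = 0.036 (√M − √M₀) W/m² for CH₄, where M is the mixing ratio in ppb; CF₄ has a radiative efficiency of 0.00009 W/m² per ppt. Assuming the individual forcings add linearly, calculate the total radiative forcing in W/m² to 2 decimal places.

CO₂: 5.35 × ln(373/282) = 5.35 × ln(1.32270) = 5.35 × 0.27968 = 1.4963 W/m².
CH₄: 0.036 × (√1735 − √699) = 0.036 × (41.6533 − 26.4386) = 0.036 × 15.2147 = 0.5477 W/m².
CF₄: ΔF = 0.00009 × (88 − 37) = 0.00009 × 51 = 0.0046 W/m².
Total ΔF = 1.4963 + 0.5477 + 0.0046 = 2.0486 W/m².

ΔF = 2.05 W/m²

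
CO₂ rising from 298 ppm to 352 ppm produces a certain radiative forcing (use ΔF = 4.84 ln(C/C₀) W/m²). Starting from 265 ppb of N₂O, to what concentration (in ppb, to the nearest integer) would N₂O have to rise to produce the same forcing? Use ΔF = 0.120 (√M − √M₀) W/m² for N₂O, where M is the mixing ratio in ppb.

M ≈ 529 ppb

CO₂ forcing: 4.84 × ln(352/298) = 4.84 × 0.166538 = 0.80604 W/m².
Set 0.120(√M − √265) = 0.80604: √M = 0.80604/0.120 + √265 = 6.7170 + 16.2788 = 22.9958.
M = (22.9958)² = 528.81 ppb.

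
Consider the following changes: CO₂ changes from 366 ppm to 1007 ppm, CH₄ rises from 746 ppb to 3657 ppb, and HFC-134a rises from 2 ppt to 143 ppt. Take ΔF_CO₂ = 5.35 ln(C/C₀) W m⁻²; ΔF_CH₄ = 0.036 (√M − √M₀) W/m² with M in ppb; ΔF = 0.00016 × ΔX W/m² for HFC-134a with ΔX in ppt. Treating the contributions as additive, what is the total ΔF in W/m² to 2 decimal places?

ΔF = 6.63 W/m²

CO₂: 5.35 × ln(1007/366) = 5.35 × ln(2.75137) = 5.35 × 1.01210 = 5.4147 W/m².
CH₄: 0.036 × (√3657 − √746) = 0.036 × (60.4731 − 27.3130) = 0.036 × 33.1601 = 1.1938 W/m².
HFC-134a: ΔF = 0.00016 × (143 − 2) = 0.00016 × 141 = 0.0226 W/m².
Total ΔF = 5.4147 + 1.1938 + 0.0226 = 6.6311 W/m².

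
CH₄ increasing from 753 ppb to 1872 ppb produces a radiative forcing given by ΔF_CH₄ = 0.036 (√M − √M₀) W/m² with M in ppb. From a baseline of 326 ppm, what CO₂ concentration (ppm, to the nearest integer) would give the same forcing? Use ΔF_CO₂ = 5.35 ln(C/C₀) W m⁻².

C ≈ 363 ppm

CH₄ forcing: 0.036 × (√1872 − √753) = 0.036 × (43.2666 − 27.4408) = 0.036 × 15.8258 = 0.56973 W/m².
Set 5.35 ln(C/326) = 0.56973: ln(C/326) = 0.56973/5.35 = 0.10649, so C = 326 × e^0.10649 = 326 × 1.11237 = 362.63 ppm.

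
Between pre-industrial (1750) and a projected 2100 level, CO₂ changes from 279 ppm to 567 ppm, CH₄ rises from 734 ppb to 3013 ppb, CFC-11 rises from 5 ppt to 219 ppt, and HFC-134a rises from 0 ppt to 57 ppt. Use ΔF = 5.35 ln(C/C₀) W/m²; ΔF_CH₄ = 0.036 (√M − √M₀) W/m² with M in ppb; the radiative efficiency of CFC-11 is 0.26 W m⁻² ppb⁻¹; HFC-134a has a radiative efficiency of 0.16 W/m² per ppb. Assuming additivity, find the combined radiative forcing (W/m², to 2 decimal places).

ΔF = 4.86 W/m²

CO₂: 5.35 × ln(567/279) = 5.35 × ln(2.03226) = 5.35 × 0.70915 = 3.7940 W/m².
CH₄: 0.036 × (√3013 − √734) = 0.036 × (54.8908 − 27.0924) = 0.036 × 27.7984 = 1.0007 W/m².
CFC-11: Δ = 219 − 5 = 214 ppt = 0.214 ppb; ΔF = 0.26 × 0.214 = 0.0556 W/m².
HFC-134a: Δ = 57 − 0 = 57 ppt = 0.057 ppb; ΔF = 0.16 × 0.057 = 0.0091 W/m².
Total ΔF = 3.7940 + 1.0007 + 0.0556 + 0.0091 = 4.8594 W/m².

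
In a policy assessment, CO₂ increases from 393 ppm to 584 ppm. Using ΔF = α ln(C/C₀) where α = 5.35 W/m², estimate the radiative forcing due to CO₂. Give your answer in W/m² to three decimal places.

CO₂: 5.35 × ln(584/393) = 5.35 × ln(1.48601) = 5.35 × 0.39609 = 2.1191 W/m².

ΔF = 2.119 W/m²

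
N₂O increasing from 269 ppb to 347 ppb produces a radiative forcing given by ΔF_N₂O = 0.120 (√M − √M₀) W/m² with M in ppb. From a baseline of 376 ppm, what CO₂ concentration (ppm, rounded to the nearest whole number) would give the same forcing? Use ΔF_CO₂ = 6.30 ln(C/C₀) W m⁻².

C ≈ 392 ppm

N₂O forcing: 0.120 × (√347 − √269) = 0.120 × (18.6279 − 16.4012) = 0.120 × 2.2267 = 0.26720 W/m².
Set 6.30 ln(C/376) = 0.26720: ln(C/376) = 0.26720/6.30 = 0.04241, so C = 376 × e^0.04241 = 376 × 1.04332 = 392.29 ppm.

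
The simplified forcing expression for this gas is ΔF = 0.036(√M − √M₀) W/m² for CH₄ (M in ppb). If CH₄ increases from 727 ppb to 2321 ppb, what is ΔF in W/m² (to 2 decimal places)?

CH₄: 0.036 × (√2321 − √727) = 0.036 × (48.1768 − 26.9629) = 0.036 × 21.2139 = 0.7637 W/m².

ΔF = 0.76 W/m²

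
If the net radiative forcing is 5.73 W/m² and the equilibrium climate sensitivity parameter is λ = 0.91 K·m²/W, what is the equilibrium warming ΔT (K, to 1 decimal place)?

ΔT = 5.2 K

ΔT = λ ΔF = 0.91 × 5.73 = 5.2143 K.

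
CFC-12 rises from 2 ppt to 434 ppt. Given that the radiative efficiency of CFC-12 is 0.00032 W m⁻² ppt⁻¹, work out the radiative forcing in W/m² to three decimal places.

CFC-12: ΔF = 0.00032 × (434 − 2) = 0.00032 × 432 = 0.1382 W/m².

ΔF = 0.138 W/m²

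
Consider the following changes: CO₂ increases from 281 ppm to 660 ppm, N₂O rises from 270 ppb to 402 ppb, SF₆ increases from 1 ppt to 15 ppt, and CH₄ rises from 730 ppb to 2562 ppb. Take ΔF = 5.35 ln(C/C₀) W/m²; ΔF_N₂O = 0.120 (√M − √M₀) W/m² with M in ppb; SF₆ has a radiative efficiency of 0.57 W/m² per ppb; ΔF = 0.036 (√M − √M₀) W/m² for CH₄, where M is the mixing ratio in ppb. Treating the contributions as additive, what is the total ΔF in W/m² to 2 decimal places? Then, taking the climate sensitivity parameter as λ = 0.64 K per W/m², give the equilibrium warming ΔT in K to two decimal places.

CO₂: 5.35 × ln(660/281) = 5.35 × ln(2.34875) = 5.35 × 0.85388 = 4.5683 W/m².
N₂O: 0.120 × (√402 − √270) = 0.120 × (20.0499 − 16.4317) = 0.120 × 3.6182 = 0.4342 W/m².
SF₆: Δ = 15 − 1 = 14 ppt = 0.014 ppb; ΔF = 0.57 × 0.014 = 0.0080 W/m².
CH₄: 0.036 × (√2562 − √730) = 0.036 × (50.6162 − 27.0185) = 0.036 × 23.5977 = 0.8495 W/m².
Total ΔF = 4.5683 + 0.4342 + 0.0080 + 0.8495 = 5.8600 W/m².
ΔT = λ ΔF = 0.64 × 5.86 = 3.7504 K.

ΔF = 5.86 W/m²; ΔT = 3.75 K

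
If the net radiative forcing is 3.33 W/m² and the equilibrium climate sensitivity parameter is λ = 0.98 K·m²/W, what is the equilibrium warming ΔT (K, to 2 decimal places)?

ΔT = 3.26 K

ΔT = λ ΔF = 0.98 × 3.33 = 3.2634 K.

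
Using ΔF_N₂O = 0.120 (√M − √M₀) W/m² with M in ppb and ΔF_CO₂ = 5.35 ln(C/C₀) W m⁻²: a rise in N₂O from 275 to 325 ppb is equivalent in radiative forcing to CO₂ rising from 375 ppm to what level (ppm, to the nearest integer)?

C ≈ 387 ppm

N₂O forcing: 0.120 × (√325 − √275) = 0.120 × (18.0278 − 16.5831) = 0.120 × 1.4447 = 0.17336 W/m².
Set 5.35 ln(C/375) = 0.17336: ln(C/375) = 0.17336/5.35 = 0.03240, so C = 375 × e^0.03240 = 375 × 1.03293 = 387.35 ppm.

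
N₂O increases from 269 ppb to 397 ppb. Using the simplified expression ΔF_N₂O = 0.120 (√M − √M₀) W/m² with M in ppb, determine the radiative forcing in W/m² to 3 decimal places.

N₂O: 0.120 × (√397 − √269) = 0.120 × (19.9249 − 16.4012) = 0.120 × 3.5237 = 0.4228 W/m².

ΔF = 0.423 W/m²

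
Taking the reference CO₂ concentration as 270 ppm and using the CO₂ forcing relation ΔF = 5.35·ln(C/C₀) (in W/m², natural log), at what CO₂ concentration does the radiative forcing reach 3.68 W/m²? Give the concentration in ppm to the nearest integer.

Set 5.35 ln(C/270) = 3.68, so ln(C/270) = 3.68/5.35 = 0.68785.
Then C/270 = e^0.68785 = 1.98943, giving C = 270 × 1.98943 = 537.15 ppm.

C ≈ 537 ppm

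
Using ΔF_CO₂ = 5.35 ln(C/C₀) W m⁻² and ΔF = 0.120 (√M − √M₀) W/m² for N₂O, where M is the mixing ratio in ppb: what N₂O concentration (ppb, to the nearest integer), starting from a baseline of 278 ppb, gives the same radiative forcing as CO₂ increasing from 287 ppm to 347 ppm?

M ≈ 632 ppb

CO₂ forcing: 5.35 × ln(347/287) = 5.35 × 0.189843 = 1.01566 W/m².
Set 0.120(√M − √278) = 1.01566: √M = 1.01566/0.120 + √278 = 8.4638 + 16.6733 = 25.1371.
M = (25.1371)² = 631.87 ppb.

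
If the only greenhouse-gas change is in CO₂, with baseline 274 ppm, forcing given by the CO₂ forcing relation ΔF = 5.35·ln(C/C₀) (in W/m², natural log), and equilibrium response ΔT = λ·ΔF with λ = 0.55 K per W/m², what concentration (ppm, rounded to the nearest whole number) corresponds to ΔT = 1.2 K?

Required forcing: ΔF = ΔT/λ = 1.2/0.55 = 2.1818 W/m².
Then ln(C/274) = ΔF/5.35 = 2.1818/5.35 = 0.40781.
So C = 274 × e^0.40781 = 274 × 1.50352 = 411.96 ppm.

C ≈ 412 ppm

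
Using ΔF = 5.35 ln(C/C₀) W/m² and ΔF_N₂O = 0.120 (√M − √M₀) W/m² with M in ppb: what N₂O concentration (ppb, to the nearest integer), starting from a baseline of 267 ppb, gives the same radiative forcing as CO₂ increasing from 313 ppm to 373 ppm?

CO₂ forcing: 5.35 × ln(373/313) = 5.35 × 0.175375 = 0.93826 W/m².
Set 0.120(√M − √267) = 0.93826: √M = 0.93826/0.120 + √267 = 7.8188 + 16.3401 = 24.1589.
M = (24.1589)² = 583.65 ppb.

M ≈ 584 ppb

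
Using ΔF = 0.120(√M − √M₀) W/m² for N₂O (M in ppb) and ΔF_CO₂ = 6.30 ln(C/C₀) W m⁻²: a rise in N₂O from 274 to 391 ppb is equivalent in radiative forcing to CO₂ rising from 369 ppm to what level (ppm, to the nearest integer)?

N₂O forcing: 0.120 × (√391 − √274) = 0.120 × (19.7737 − 16.5529) = 0.120 × 3.2208 = 0.38650 W/m².
Set 6.30 ln(C/369) = 0.38650: ln(C/369) = 0.38650/6.30 = 0.06135, so C = 369 × e^0.06135 = 369 × 1.06327 = 392.35 ppm.

C ≈ 392 ppm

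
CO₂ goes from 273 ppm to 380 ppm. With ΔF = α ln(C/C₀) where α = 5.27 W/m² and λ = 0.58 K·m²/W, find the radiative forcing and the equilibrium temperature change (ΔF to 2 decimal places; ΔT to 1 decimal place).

ΔF = 1.74 W/m²; ΔT = 1.0 K

CO₂: 5.27 × ln(380/273) = 5.27 × ln(1.39194) = 5.27 × 0.33070 = 1.7428 W/m².
ΔT = λ ΔF = 0.58 × 1.74 = 1.0092 K.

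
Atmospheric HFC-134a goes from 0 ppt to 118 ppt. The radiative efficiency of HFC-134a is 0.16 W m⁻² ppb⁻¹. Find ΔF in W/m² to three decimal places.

HFC-134a: Δ = 118 − 0 = 118 ppt = 0.118 ppb; ΔF = 0.16 × 0.118 = 0.0189 W/m².

ΔF = 0.019 W/m²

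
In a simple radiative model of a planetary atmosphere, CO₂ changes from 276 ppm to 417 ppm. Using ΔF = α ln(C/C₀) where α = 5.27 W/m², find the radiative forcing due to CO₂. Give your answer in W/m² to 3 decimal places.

CO₂: 5.27 × ln(417/276) = 5.27 × ln(1.51087) = 5.27 × 0.41269 = 2.1749 W/m².

ΔF = 2.175 W/m²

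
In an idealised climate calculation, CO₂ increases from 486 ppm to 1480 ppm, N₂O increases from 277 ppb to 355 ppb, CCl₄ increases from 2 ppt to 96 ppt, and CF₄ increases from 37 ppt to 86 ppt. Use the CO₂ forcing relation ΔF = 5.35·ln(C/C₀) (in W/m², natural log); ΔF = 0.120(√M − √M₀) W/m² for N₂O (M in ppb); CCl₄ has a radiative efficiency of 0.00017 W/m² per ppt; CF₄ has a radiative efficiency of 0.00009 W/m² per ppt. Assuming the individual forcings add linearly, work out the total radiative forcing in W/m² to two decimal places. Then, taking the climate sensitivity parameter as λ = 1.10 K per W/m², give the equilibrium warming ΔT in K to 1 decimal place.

CO₂: 5.35 × ln(1480/486) = 5.35 × ln(3.04527) = 5.35 × 1.11359 = 5.9577 W/m².
N₂O: 0.120 × (√355 − √277) = 0.120 × (18.8414 − 16.6433) = 0.120 × 2.1981 = 0.2638 W/m².
CCl₄: ΔF = 0.00017 × (96 − 2) = 0.00017 × 94 = 0.0160 W/m².
CF₄: ΔF = 0.00009 × (86 − 37) = 0.00009 × 49 = 0.0044 W/m².
Total ΔF = 5.9577 + 0.2638 + 0.0160 + 0.0044 = 6.2419 W/m².
ΔT = λ ΔF = 1.10 × 6.24 = 6.8640 K.

ΔF = 6.24 W/m²; ΔT = 6.9 K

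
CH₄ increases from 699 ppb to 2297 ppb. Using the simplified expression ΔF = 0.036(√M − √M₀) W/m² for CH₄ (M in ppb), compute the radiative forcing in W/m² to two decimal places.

CH₄: 0.036 × (√2297 − √699) = 0.036 × (47.9270 − 26.4386) = 0.036 × 21.4884 = 0.7736 W/m².

ΔF = 0.77 W/m²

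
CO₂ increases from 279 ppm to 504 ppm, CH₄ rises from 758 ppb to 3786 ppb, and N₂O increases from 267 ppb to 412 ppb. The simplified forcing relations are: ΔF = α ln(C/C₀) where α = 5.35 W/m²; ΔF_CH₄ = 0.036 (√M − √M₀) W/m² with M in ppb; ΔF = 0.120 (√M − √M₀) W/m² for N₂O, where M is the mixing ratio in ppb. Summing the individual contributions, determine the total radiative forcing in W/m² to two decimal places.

ΔF = 4.86 W/m²

CO₂: 5.35 × ln(504/279) = 5.35 × ln(1.80645) = 5.35 × 0.59136 = 3.1638 W/m².
CH₄: 0.036 × (√3786 − √758) = 0.036 × (61.5305 − 27.5318) = 0.036 × 33.9987 = 1.2240 W/m².
N₂O: 0.120 × (√412 − √267) = 0.120 × (20.2978 − 16.3401) = 0.120 × 3.9577 = 0.4749 W/m².
Total ΔF = 3.1638 + 1.2240 + 0.4749 = 4.8627 W/m².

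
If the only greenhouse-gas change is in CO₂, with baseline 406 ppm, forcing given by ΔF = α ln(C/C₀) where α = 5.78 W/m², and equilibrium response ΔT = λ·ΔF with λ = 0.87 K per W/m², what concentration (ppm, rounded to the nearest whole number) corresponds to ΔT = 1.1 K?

C ≈ 505 ppm

Required forcing: ΔF = ΔT/λ = 1.1/0.87 = 1.2644 W/m².
Then ln(C/406) = ΔF/5.78 = 1.2644/5.78 = 0.21875.
So C = 406 × e^0.21875 = 406 × 1.24452 = 505.28 ppm.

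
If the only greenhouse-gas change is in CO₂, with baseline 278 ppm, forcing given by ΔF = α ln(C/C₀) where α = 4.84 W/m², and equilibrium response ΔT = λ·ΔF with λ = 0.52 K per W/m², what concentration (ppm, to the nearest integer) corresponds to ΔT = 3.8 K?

Required forcing: ΔF = ΔT/λ = 3.8/0.52 = 7.3077 W/m².
Then ln(C/278) = ΔF/4.84 = 7.3077/4.84 = 1.50986.
So C = 278 × e^1.50986 = 278 × 4.52610 = 1258.26 ppm.

C ≈ 1258 ppm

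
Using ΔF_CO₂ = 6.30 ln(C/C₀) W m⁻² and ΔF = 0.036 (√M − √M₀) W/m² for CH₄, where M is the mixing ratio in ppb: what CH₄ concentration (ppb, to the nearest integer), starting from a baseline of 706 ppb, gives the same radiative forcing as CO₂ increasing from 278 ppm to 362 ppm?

CO₂ forcing: 6.30 × ln(362/278) = 6.30 × 0.264023 = 1.66334 W/m².
Set 0.036(√M − √706) = 1.66334: √M = 1.66334/0.036 + √706 = 46.2039 + 26.5707 = 72.7746.
M = (72.7746)² = 5296.14 ppb.

M ≈ 5296 ppb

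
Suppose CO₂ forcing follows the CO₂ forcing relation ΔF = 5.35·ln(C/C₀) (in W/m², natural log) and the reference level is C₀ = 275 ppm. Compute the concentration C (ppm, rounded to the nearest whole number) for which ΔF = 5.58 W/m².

C ≈ 780 ppm

Set 5.35 ln(C/275) = 5.58, so ln(C/275) = 5.58/5.35 = 1.04299.
Then C/275 = e^1.04299 = 2.83769, giving C = 275 × 2.83769 = 780.36 ppm.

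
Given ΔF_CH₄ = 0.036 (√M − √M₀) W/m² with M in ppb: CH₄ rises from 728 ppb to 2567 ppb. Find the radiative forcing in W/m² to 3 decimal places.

ΔF = 0.853 W/m²

CH₄: 0.036 × (√2567 − √728) = 0.036 × (50.6656 − 26.9815) = 0.036 × 23.6841 = 0.8526 W/m².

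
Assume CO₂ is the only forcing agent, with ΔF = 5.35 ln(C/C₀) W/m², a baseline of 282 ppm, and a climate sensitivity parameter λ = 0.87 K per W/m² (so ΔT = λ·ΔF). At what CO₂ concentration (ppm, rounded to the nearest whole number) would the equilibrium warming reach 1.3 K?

Required forcing: ΔF = ΔT/λ = 1.3/0.87 = 1.4943 W/m².
Then ln(C/282) = ΔF/5.35 = 1.4943/5.35 = 0.27931.
So C = 282 × e^0.27931 = 282 × 1.32222 = 372.87 ppm.

C ≈ 373 ppm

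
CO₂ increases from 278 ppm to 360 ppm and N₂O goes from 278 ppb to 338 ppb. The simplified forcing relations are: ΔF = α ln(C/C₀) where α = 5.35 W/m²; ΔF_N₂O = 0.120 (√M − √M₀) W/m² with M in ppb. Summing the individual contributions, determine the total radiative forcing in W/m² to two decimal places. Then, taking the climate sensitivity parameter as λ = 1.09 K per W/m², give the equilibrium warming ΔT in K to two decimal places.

ΔF = 1.59 W/m²; ΔT = 1.73 K

CO₂: 5.35 × ln(360/278) = 5.35 × ln(1.29496) = 5.35 × 0.25848 = 1.3829 W/m².
N₂O: 0.120 × (√338 − √278) = 0.120 × (18.3848 − 16.6733) = 0.120 × 1.7115 = 0.2054 W/m².
Total ΔF = 1.3829 + 0.2054 = 1.5883 W/m².
ΔT = λ ΔF = 1.09 × 1.59 = 1.7331 K.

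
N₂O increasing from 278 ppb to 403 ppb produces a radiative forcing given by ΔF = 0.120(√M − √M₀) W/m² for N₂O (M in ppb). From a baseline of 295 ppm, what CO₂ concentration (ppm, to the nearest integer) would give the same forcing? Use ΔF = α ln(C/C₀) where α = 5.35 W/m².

C ≈ 318 ppm

N₂O forcing: 0.120 × (√403 − √278) = 0.120 × (20.0749 − 16.6733) = 0.120 × 3.4016 = 0.40819 W/m².
Set 5.35 ln(C/295) = 0.40819: ln(C/295) = 0.40819/5.35 = 0.07630, so C = 295 × e^0.07630 = 295 × 1.07929 = 318.39 ppm.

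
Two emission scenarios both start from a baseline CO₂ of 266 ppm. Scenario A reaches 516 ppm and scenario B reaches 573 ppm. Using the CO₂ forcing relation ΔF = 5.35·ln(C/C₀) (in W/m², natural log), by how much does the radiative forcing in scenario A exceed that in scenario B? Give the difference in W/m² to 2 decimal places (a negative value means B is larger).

ΔF_A = 5.35 ln(516/266) = 5.35 × 0.66261 = 3.5450 W/m².
ΔF_B = 5.35 ln(573/266) = 5.35 × 0.76739 = 4.1055 W/m².
Difference: 3.5450 − 4.1055 = -0.5605 W/m².

ΔF_A − ΔF_B = -0.56 W/m²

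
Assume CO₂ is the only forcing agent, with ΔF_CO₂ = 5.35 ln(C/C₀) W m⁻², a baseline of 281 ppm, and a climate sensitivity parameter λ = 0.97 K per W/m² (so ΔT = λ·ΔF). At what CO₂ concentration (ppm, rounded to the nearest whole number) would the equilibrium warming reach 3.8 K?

Required forcing: ΔF = ΔT/λ = 3.8/0.97 = 3.9175 W/m².
Then ln(C/281) = ΔF/5.35 = 3.9175/5.35 = 0.73224.
So C = 281 × e^0.73224 = 281 × 2.07973 = 584.40 ppm.

C ≈ 584 ppm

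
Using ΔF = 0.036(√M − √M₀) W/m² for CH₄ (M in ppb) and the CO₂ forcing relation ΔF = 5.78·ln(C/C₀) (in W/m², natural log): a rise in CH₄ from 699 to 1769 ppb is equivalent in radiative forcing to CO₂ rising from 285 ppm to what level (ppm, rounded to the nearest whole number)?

CH₄ forcing: 0.036 × (√1769 − √699) = 0.036 × (42.0595 − 26.4386) = 0.036 × 15.6209 = 0.56235 W/m².
Set 5.78 ln(C/285) = 0.56235: ln(C/285) = 0.56235/5.78 = 0.09729, so C = 285 × e^0.09729 = 285 × 1.10218 = 314.12 ppm.

C ≈ 314 ppm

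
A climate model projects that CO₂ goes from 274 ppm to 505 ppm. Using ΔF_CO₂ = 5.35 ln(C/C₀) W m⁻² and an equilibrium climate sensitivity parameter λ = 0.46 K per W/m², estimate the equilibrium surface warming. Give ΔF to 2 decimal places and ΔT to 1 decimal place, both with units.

ΔF = 3.27 W/m²; ΔT = 1.5 K

CO₂: 5.35 × ln(505/274) = 5.35 × ln(1.84307) = 5.35 × 0.61143 = 3.2712 W/m².
ΔT = λ ΔF = 0.46 × 3.27 = 1.5042 K.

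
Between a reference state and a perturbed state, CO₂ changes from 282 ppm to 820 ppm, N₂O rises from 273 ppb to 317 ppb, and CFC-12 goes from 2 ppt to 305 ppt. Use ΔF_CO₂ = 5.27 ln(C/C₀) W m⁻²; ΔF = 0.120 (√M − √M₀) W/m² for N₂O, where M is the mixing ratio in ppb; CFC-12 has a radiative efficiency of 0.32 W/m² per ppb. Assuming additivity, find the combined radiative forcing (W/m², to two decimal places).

ΔF = 5.88 W/m²

CO₂: 5.27 × ln(820/282) = 5.27 × ln(2.90780) = 5.27 × 1.06740 = 5.6252 W/m².
N₂O: 0.120 × (√317 − √273) = 0.120 × (17.8045 − 16.5227) = 0.120 × 1.2818 = 0.1538 W/m².
CFC-12: Δ = 305 − 2 = 303 ppt = 0.303 ppb; ΔF = 0.32 × 0.303 = 0.0970 W/m².
Total ΔF = 5.6252 + 0.1538 + 0.0970 = 5.8760 W/m².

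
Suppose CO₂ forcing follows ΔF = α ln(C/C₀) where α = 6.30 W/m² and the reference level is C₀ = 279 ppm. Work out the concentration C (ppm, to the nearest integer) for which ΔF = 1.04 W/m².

C ≈ 329 ppm

Set 6.30 ln(C/279) = 1.04, so ln(C/279) = 1.04/6.30 = 0.16508.
Then C/279 = e^0.16508 = 1.17949, giving C = 279 × 1.17949 = 329.08 ppm.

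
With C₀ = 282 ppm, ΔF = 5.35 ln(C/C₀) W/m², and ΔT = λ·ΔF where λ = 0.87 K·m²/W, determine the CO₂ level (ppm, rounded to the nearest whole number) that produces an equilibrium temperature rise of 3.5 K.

C ≈ 598 ppm

Required forcing: ΔF = ΔT/λ = 3.5/0.87 = 4.0230 W/m².
Then ln(C/282) = ΔF/5.35 = 4.0230/5.35 = 0.75196.
So C = 282 × e^0.75196 = 282 × 2.12115 = 598.16 ppm.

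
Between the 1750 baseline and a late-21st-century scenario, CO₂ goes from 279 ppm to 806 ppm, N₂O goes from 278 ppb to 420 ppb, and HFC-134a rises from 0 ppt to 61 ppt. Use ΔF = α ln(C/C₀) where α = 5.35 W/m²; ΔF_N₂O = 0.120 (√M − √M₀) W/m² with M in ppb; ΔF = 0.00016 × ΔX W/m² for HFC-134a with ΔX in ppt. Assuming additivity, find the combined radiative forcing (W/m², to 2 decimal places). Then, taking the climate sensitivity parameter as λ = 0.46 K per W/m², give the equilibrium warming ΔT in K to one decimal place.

ΔF = 6.14 W/m²; ΔT = 2.8 K

CO₂: 5.35 × ln(806/279) = 5.35 × ln(2.88889) = 5.35 × 1.06087 = 5.6757 W/m².
N₂O: 0.120 × (√420 − √278) = 0.120 × (20.4939 − 16.6733) = 0.120 × 3.8206 = 0.4585 W/m².
HFC-134a: ΔF = 0.00016 × (61 − 0) = 0.00016 × 61 = 0.0098 W/m².
Total ΔF = 5.6757 + 0.4585 + 0.0098 = 6.1440 W/m².
ΔT = λ ΔF = 0.46 × 6.14 = 2.8244 K.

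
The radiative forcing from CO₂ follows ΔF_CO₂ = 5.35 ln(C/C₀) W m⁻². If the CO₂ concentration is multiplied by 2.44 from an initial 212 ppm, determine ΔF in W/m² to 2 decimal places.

ΔF = 4.77 W/m²

Because the forcing depends only on the ratio C/C₀, the initial concentration does not enter.
ΔF = 5.35 × ln(2.44) = 5.35 × 0.89200 = 4.7722 W/m².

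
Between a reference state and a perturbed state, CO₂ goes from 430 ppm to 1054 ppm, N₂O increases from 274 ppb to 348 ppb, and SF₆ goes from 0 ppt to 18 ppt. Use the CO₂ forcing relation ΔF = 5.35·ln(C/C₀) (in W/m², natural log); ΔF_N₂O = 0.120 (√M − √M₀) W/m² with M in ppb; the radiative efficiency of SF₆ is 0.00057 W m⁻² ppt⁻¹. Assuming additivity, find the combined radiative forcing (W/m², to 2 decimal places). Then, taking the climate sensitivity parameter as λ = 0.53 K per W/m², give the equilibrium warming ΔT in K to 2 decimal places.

ΔF = 5.06 W/m²; ΔT = 2.68 K

CO₂: 5.35 × ln(1054/430) = 5.35 × ln(2.45116) = 5.35 × 0.89656 = 4.7966 W/m².
N₂O: 0.120 × (√348 − √274) = 0.120 × (18.6548 − 16.5529) = 0.120 × 2.1019 = 0.2522 W/m².
SF₆: ΔF = 0.00057 × (18 − 0) = 0.00057 × 18 = 0.0103 W/m².
Total ΔF = 4.7966 + 0.2522 + 0.0103 = 5.0591 W/m².
ΔT = λ ΔF = 0.53 × 5.06 = 2.6818 K.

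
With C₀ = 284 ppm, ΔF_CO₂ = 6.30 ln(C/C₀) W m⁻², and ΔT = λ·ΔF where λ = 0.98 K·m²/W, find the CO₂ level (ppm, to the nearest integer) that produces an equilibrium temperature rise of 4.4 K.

C ≈ 579 ppm

Required forcing: ΔF = ΔT/λ = 4.4/0.98 = 4.4898 W/m².
Then ln(C/284) = ΔF/6.30 = 4.4898/6.30 = 0.71267.
So C = 284 × e^0.71267 = 284 × 2.03943 = 579.20 ppm.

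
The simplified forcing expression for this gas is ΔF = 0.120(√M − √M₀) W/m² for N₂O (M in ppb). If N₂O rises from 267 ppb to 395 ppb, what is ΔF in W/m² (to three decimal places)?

ΔF = 0.424 W/m²

N₂O: 0.120 × (√395 − √267) = 0.120 × (19.8746 − 16.3401) = 0.120 × 3.5345 = 0.4241 W/m².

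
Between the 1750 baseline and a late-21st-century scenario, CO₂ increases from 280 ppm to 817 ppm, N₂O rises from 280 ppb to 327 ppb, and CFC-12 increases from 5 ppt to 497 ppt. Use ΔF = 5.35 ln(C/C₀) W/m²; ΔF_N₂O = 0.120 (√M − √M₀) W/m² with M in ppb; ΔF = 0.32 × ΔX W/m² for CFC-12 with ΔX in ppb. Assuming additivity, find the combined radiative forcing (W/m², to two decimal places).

CO₂: 5.35 × ln(817/280) = 5.35 × ln(2.91786) = 5.35 × 1.07085 = 5.7290 W/m².
N₂O: 0.120 × (√327 − √280) = 0.120 × (18.0831 − 16.7332) = 0.120 × 1.3499 = 0.1620 W/m².
CFC-12: Δ = 497 − 5 = 492 ppt = 0.492 ppb; ΔF = 0.32 × 0.492 = 0.1574 W/m².
Total ΔF = 5.7290 + 0.1620 + 0.1574 = 6.0484 W/m².

ΔF = 6.05 W/m²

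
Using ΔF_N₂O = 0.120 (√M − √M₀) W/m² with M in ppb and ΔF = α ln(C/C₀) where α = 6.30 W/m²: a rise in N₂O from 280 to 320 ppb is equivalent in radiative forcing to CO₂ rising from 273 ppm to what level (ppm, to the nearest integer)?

C ≈ 279 ppm

N₂O forcing: 0.120 × (√320 − √280) = 0.120 × (17.8885 − 16.7332) = 0.120 × 1.1553 = 0.13864 W/m².
Set 6.30 ln(C/273) = 0.13864: ln(C/273) = 0.13864/6.30 = 0.02201, so C = 273 × e^0.02201 = 273 × 1.02225 = 279.07 ppm.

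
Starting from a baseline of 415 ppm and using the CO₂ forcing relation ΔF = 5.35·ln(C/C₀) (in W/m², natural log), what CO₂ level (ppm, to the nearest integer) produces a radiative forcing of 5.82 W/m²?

C ≈ 1232 ppm

Set 5.35 ln(C/415) = 5.82, so ln(C/415) = 5.82/5.35 = 1.08785.
Then C/415 = e^1.08785 = 2.96789, giving C = 415 × 2.96789 = 1231.67 ppm.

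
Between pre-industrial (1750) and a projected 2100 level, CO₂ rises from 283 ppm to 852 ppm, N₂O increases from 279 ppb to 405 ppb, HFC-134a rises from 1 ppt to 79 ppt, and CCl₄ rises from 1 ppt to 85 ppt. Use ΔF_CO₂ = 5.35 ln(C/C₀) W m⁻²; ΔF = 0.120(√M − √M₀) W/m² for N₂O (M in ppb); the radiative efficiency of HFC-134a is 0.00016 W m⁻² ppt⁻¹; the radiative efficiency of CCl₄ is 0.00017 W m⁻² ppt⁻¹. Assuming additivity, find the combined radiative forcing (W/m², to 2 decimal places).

CO₂: 5.35 × ln(852/283) = 5.35 × ln(3.01060) = 5.35 × 1.10214 = 5.8964 W/m².
N₂O: 0.120 × (√405 − √279) = 0.120 × (20.1246 − 16.7033) = 0.120 × 3.4213 = 0.4106 W/m².
HFC-134a: ΔF = 0.00016 × (79 − 1) = 0.00016 × 78 = 0.0125 W/m².
CCl₄: ΔF = 0.00017 × (85 − 1) = 0.00017 × 84 = 0.0143 W/m².
Total ΔF = 5.8964 + 0.4106 + 0.0125 + 0.0143 = 6.3338 W/m².

ΔF = 6.33 W/m²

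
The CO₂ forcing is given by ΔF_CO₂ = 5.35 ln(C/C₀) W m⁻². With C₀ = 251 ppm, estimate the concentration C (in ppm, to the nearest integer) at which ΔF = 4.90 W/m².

Set 5.35 ln(C/251) = 4.90, so ln(C/251) = 4.90/5.35 = 0.91589.
Then C/251 = e^0.91589 = 2.49900, giving C = 251 × 2.49900 = 627.25 ppm.

C ≈ 627 ppm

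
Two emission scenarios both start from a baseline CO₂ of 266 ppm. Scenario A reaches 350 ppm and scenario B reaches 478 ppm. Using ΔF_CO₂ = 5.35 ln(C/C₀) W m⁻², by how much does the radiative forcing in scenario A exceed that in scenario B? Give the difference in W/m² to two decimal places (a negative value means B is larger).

ΔF_A − ΔF_B = -1.67 W/m²

ΔF_A = 5.35 ln(350/266) = 5.35 × 0.27444 = 1.4683 W/m².
ΔF_B = 5.35 ln(478/266) = 5.35 × 0.58611 = 3.1357 W/m².
Difference: 1.4683 − 3.1357 = -1.6674 W/m².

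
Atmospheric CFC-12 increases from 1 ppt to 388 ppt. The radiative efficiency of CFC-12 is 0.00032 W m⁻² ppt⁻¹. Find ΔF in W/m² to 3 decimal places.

ΔF = 0.124 W/m²

CFC-12: ΔF = 0.00032 × (388 − 1) = 0.00032 × 387 = 0.1238 W/m².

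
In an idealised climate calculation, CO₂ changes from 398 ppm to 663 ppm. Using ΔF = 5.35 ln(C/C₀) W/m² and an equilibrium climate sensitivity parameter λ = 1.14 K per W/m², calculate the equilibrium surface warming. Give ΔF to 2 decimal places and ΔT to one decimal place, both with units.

CO₂: 5.35 × ln(663/398) = 5.35 × ln(1.66583) = 5.35 × 0.51032 = 2.7302 W/m².
ΔT = λ ΔF = 1.14 × 2.73 = 3.1122 K.

ΔF = 2.73 W/m²; ΔT = 3.1 K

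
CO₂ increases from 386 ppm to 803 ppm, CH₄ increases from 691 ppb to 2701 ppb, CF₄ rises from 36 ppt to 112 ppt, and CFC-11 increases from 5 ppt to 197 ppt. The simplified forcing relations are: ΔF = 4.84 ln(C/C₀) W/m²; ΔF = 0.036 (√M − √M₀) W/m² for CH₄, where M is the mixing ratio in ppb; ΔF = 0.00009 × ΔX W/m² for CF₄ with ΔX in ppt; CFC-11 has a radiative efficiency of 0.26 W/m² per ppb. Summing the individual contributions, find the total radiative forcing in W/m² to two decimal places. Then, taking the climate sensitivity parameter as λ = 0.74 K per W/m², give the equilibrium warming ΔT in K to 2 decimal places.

CO₂: 4.84 × ln(803/386) = 4.84 × ln(2.08031) = 4.84 × 0.73252 = 3.5454 W/m².
CH₄: 0.036 × (√2701 − √691) = 0.036 × (51.9711 − 26.2869) = 0.036 × 25.6842 = 0.9246 W/m².
CF₄: ΔF = 0.00009 × (112 − 36) = 0.00009 × 76 = 0.0068 W/m².
CFC-11: Δ = 197 − 5 = 192 ppt = 0.192 ppb; ΔF = 0.26 × 0.192 = 0.0499 W/m².
Total ΔF = 3.5454 + 0.9246 + 0.0068 + 0.0499 = 4.5267 W/m².
ΔT = λ ΔF = 0.74 × 4.53 = 3.3522 K.

ΔF = 4.53 W/m²; ΔT = 3.35 K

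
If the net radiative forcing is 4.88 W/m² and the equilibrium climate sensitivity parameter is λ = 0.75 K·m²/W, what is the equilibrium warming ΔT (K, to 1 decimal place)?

ΔT = λ ΔF = 0.75 × 4.88 = 3.6600 K.

ΔT = 3.7 K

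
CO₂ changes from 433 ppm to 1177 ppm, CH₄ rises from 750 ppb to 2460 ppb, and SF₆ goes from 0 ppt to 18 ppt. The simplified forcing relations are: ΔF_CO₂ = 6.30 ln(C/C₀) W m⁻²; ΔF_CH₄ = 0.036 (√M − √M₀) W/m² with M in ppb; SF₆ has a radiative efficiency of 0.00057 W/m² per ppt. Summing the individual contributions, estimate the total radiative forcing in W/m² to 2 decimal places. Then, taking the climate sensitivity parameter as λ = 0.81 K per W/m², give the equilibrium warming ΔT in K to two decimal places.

CO₂: 6.30 × ln(1177/433) = 6.30 × ln(2.71824) = 6.30 × 0.99998 = 6.2999 W/m².
CH₄: 0.036 × (√2460 − √750) = 0.036 × (49.5984 − 27.3861) = 0.036 × 22.2123 = 0.7996 W/m².
SF₆: ΔF = 0.00057 × (18 − 0) = 0.00057 × 18 = 0.0103 W/m².
Total ΔF = 6.2999 + 0.7996 + 0.0103 = 7.1098 W/m².
ΔT = λ ΔF = 0.81 × 7.11 = 5.7591 K.

ΔF = 7.11 W/m²; ΔT = 5.76 K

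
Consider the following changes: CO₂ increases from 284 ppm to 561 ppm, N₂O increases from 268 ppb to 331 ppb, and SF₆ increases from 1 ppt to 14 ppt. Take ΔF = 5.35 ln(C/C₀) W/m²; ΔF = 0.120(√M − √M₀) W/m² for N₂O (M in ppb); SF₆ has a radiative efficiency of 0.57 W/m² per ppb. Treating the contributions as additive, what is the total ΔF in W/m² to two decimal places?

CO₂: 5.35 × ln(561/284) = 5.35 × ln(1.97535) = 5.35 × 0.68075 = 3.6420 W/m².
N₂O: 0.120 × (√331 − √268) = 0.120 × (18.1934 − 16.3707) = 0.120 × 1.8227 = 0.2187 W/m².
SF₆: Δ = 14 − 1 = 13 ppt = 0.013 ppb; ΔF = 0.57 × 0.013 = 0.0074 W/m².
Total ΔF = 3.6420 + 0.2187 + 0.0074 = 3.8681 W/m².

ΔF = 3.87 W/m²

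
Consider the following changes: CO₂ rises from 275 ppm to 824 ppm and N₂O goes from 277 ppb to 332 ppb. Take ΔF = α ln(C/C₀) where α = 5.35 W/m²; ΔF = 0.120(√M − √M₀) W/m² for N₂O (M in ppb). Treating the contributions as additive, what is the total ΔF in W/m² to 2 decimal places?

ΔF = 6.06 W/m²

CO₂: 5.35 × ln(824/275) = 5.35 × ln(2.99636) = 5.35 × 1.09740 = 5.8711 W/m².
N₂O: 0.120 × (√332 − √277) = 0.120 × (18.2209 − 16.6433) = 0.120 × 1.5776 = 0.1893 W/m².
Total ΔF = 5.8711 + 0.1893 = 6.0604 W/m².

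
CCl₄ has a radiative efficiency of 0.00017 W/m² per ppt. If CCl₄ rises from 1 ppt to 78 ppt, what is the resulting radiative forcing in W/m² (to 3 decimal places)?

CCl₄: ΔF = 0.00017 × (78 − 1) = 0.00017 × 77 = 0.0131 W/m².

ΔF = 0.013 W/m²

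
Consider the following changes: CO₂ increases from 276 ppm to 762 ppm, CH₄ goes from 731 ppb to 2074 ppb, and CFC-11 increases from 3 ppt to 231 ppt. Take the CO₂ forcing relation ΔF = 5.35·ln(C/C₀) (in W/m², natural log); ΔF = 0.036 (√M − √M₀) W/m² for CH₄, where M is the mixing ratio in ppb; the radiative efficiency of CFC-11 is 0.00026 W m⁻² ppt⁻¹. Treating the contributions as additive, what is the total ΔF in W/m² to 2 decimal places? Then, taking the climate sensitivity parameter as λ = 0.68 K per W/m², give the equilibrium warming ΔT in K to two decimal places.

CO₂: 5.35 × ln(762/276) = 5.35 × ln(2.76087) = 5.35 × 1.01555 = 5.4332 W/m².
CH₄: 0.036 × (√2074 − √731) = 0.036 × (45.5412 − 27.0370) = 0.036 × 18.5042 = 0.6662 W/m².
CFC-11: ΔF = 0.00026 × (231 − 3) = 0.00026 × 228 = 0.0593 W/m².
Total ΔF = 5.4332 + 0.6662 + 0.0593 = 6.1587 W/m².
ΔT = λ ΔF = 0.68 × 6.16 = 4.1888 K.

ΔF = 6.16 W/m²; ΔT = 4.19 K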